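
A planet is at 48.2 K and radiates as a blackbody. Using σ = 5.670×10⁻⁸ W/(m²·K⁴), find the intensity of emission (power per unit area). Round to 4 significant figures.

Stefan–Boltzmann: I = σT⁴ = 5.670×10⁻⁸ × (48.2)⁴ = 0.3060 W/m².

I ≈ 0.3060 W/m²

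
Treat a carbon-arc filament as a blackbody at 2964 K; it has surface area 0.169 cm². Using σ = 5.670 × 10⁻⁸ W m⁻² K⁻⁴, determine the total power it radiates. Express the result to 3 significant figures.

P ≈ 74.0 W

Area A = 0.169 cm² = 1.69×10⁻⁵ m².
P = σAT⁴ = 5.670×10⁻⁸ × 1.69×10⁻⁵ × (2964)⁴ = 74.0 W.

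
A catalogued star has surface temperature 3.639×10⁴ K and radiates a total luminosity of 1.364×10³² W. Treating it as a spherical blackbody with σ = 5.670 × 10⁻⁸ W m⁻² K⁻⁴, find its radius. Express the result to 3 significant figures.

R ≈ 1.04×10¹⁰ m

L = 4πR²σT⁴ ⇒ R = √(L/(4πσT⁴)).
σT⁴ = 9.94286×10¹⁰ W/m², so R = √(1.364×10³²/(4π×9.94286×10¹⁰)) = 1.04×10¹⁰ m.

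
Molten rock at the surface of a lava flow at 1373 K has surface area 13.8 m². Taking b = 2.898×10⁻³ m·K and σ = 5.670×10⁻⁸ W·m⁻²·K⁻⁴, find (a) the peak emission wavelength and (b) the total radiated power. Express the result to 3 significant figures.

(a) λ_max = b/T = 2.898×10⁻³/1373 = 2.111×10⁻⁶ m = 2.11 μm.
Area A = 13.8 m².
(b) P = σAT⁴ = 5.670×10⁻⁸×13.8×(1373)⁴ = 2.78×10⁶ W.

λ_max ≈ 2.11 μm; P ≈ 2.78×10⁶ W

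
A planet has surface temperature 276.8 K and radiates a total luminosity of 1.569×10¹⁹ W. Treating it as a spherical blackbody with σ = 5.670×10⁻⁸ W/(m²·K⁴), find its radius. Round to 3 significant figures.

R ≈ 6.12×10⁷ m

L = 4πR²σT⁴ ⇒ R = √(L/(4πσT⁴)).
σT⁴ = 332.849 W/m², so R = √(1.569×10¹⁹/(4π×332.849)) = 6.12×10⁷ m.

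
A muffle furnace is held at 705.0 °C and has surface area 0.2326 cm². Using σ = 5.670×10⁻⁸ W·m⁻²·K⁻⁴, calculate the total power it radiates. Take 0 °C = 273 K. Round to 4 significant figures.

T = 705.0 °C + 273 = 978.0 K.
Area A = 0.2326 cm² = 2.326×10⁻⁵ m².
P = σAT⁴ = 5.670×10⁻⁸ × 2.326×10⁻⁵ × (978.0)⁴ = 1.207 W.

P ≈ 1.207 W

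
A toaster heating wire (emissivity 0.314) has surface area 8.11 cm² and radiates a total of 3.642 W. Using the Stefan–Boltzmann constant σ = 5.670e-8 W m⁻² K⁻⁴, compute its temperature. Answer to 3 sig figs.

Area A = 8.11 cm² = 8.11×10⁻⁴ m².
P = εσAT⁴ ⇒ T = (P/(εσA))^(1/4) = (3.642/(0.314×5.670×10⁻⁸×8.11×10⁻⁴))^(1/4) = 709 K.

T ≈ 709 K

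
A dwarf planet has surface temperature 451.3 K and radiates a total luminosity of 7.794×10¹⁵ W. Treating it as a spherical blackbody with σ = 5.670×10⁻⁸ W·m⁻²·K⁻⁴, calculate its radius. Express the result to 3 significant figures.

L = 4πR²σT⁴ ⇒ R = √(L/(4πσT⁴)).
σT⁴ = 2352.04 W/m², so R = √(7.794×10¹⁵/(4π×2352.04)) = 5.14×10⁵ m.

R ≈ 5.14×10⁵ m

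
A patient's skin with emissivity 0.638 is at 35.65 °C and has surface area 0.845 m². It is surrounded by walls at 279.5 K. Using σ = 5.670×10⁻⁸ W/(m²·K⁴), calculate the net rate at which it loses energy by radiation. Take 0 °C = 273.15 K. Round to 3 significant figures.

Net loss ≈ 91.4 W

T = 35.65 °C + 273.15 = 308.80 K.
Area A = 0.845 m².
Net radiated power P_net = εσA(T⁴ − T₀⁴) = 0.638×5.670×10⁻⁸×0.845×(308.80⁴ − 279.5⁴).
T⁴ − T₀⁴ = 9.09304×10⁹ − 6.10277×10⁹ = 2.99027×10⁹ K⁴, so P_net = 91.4 W.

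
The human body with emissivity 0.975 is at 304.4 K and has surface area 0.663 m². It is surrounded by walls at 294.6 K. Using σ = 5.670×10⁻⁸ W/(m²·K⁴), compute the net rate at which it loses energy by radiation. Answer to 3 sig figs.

Net loss ≈ 38.6 W

Area A = 0.663 m².
Net radiated power P_net = εσA(T⁴ − T₀⁴) = 0.975×5.670×10⁻⁸×0.663×(304.4⁴ − 294.6⁴).
T⁴ − T₀⁴ = 8.58576×10⁹ − 7.53236×10⁹ = 1.05340×10⁹ K⁴, so P_net = 38.6 W.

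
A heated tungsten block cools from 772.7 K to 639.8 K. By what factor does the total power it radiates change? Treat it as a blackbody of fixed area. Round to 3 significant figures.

P ∝ T⁴, so P₂/P₁ = (T₂/T₁)⁴ = (639.8/772.7)⁴ = (0.828006)⁴ = 0.470.

P₂/P₁ ≈ 0.470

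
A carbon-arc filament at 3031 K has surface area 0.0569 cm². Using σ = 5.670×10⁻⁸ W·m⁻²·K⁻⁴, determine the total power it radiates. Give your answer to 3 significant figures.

Area A = 0.0569 cm² = 5.69×10⁻⁶ m².
P = σAT⁴ = 5.670×10⁻⁸ × 5.69×10⁻⁶ × (3031)⁴ = 27.2 W.

P ≈ 27.2 W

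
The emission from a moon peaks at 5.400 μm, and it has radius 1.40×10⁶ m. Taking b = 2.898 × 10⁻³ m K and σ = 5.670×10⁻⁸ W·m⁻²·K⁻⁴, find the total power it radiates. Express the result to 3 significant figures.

P ≈ 1.16×10¹⁷ W

Wien's law: T = b/λ_max = 2.898×10⁻³/5.400×10⁻⁶ = 536.667 K.
Surface area A = 4πR² = 4π(1.40×10⁶ m)² = 2.46301×10¹³ m².
Then P = σAT⁴ = 5.670×10⁻⁸×2.46301×10¹³×(536.667)⁴ = 1.16×10¹⁷ W.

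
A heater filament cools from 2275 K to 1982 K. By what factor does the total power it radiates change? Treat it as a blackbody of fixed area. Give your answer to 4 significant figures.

P ∝ T⁴, so P₂/P₁ = (T₂/T₁)⁴ = (1982/2275)⁴ = (0.871209)⁴ = 0.5761.

P₂/P₁ ≈ 0.5761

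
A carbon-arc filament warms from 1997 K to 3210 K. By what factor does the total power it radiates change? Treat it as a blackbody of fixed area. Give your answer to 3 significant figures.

P₂/P₁ ≈ 6.68

P ∝ T⁴, so P₂/P₁ = (T₂/T₁)⁴ = (3210/1997)⁴ = (1.60741)⁴ = 6.68.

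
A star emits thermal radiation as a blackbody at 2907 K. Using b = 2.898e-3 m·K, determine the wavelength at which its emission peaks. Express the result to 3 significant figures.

λ_max ≈ 0.997 μm

Wien's displacement law: λ_max = b/T = (2.898×10⁻³ m·K)/(2907 K) = 9.969×10⁻⁷ m.
That is 0.997 μm, in the infrared range.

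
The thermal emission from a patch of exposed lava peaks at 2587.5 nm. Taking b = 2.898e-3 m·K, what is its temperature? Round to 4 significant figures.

T ≈ 1120 K

Wien's law gives T = b/λ_max = (2.898×10⁻³ m·K)/(2.5875×10⁻⁶ m) = 1120 K.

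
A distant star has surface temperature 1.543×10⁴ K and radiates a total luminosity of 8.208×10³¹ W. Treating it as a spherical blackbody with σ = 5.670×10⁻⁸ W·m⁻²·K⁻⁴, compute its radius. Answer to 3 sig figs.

R ≈ 4.51×10¹⁰ m

L = 4πR²σT⁴ ⇒ R = √(L/(4πσT⁴)).
σT⁴ = 3.21401×10⁹ W/m², so R = √(8.208×10³¹/(4π×3.21401×10⁹)) = 4.51×10¹⁰ m.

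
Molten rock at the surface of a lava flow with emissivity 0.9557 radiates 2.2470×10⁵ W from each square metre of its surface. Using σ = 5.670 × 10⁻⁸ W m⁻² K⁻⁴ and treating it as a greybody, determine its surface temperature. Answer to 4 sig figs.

I = εσT⁴, so T = (I/εσ)^(1/4) = (2.2470×10⁵/(0.9557×5.670×10⁻⁸))^(1/4) = 1427 K.

T ≈ 1427 K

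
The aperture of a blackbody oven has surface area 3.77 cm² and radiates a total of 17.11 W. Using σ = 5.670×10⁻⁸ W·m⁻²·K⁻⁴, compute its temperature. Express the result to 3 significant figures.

T ≈ 946 K

Area A = 3.77 cm² = 3.77×10⁻⁴ m².
P = σAT⁴ ⇒ T = (P/(σA))^(1/4) = (17.11/(5.670×10⁻⁸×3.77×10⁻⁴))^(1/4) = 946 K.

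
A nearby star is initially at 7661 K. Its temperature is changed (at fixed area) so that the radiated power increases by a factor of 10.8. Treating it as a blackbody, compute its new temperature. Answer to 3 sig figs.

P ∝ T⁴, so T₂/T₁ = (P₂/P₁)^(1/4) = (10.8)^(1/4) = 1.81283.
T₂ = 7661 × 1.81283 = 1.39×10⁴ K.

T₂ ≈ 1.39×10⁴ K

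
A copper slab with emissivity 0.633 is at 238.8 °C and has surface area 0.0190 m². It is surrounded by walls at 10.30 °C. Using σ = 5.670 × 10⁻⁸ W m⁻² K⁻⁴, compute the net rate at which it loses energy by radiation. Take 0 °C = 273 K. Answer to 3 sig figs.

Net loss ≈ 42.4 W

T = 238.8 °C + 273 = 511.8 K.
Surroundings: T = 10.30 °C + 273 = 283.30 K.
Area A = 0.0190 m².
Net radiated power P_net = εσA(T⁴ − T₀⁴) = 0.633×5.670×10⁻⁸×0.0190×(511.8⁴ − 283.30⁴).
T⁴ − T₀⁴ = 6.86122×10¹⁰ − 6.44149×10⁹ = 6.21707×10¹⁰ K⁴, so P_net = 42.4 W.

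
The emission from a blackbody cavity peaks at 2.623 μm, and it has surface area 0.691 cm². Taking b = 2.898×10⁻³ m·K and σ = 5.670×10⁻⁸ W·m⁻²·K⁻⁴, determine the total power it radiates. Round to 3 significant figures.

Wien's law: T = b/λ_max = 2.898×10⁻³/2.623×10⁻⁶ = 1104.84 K.
Area A = 0.691 cm² = 6.91×10⁻⁵ m².
Then P = σAT⁴ = 5.670×10⁻⁸×6.91×10⁻⁵×(1104.84)⁴ = 5.84 W.

P ≈ 5.84 W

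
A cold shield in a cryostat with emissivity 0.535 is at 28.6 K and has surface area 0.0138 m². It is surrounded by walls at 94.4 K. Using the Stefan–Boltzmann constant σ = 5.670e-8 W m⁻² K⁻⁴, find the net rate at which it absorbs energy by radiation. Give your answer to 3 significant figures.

Net gain ≈ 0.0330 W

Area A = 0.0138 m².
Net radiated power P_net = εσA(T⁴ − T₀⁴) = 0.535×5.670×10⁻⁸×0.0138×(28.6⁴ − 94.4⁴).
T⁴ − T₀⁴ = 6.69059×10⁵ − 7.94123×10⁷ = -7.87432×10⁷ K⁴, so P_net = -0.0330 W — negative, meaning a net gain of 0.0330 W.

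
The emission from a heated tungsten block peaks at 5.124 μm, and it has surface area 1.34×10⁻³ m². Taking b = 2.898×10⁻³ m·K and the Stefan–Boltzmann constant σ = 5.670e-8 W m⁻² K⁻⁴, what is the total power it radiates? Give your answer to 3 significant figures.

P ≈ 7.77 W

Wien's law: T = b/λ_max = 2.898×10⁻³/5.124×10⁻⁶ = 565.574 K.
Area A = 1.34×10⁻³ m².
Then P = σAT⁴ = 5.670×10⁻⁸×1.34×10⁻³×(565.574)⁴ = 7.77 W.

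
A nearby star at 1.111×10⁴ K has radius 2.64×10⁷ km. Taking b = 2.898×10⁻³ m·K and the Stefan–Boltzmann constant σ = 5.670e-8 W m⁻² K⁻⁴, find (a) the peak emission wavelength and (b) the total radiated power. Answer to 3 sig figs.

(a) λ_max = b/T = 2.898×10⁻³/1.111×10⁴ = 2.608×10⁻⁷ m = 261 nm.
Surface area A = 4πR² = 4π(2.64×10¹⁰ m)² = 8.75826×10²¹ m².
(b) P = σAT⁴ = 5.670×10⁻⁸×8.75826×10²¹×(1.111×10⁴)⁴ = 7.57×10³⁰ W.

λ_max ≈ 261 nm; P ≈ 7.57×10³⁰ W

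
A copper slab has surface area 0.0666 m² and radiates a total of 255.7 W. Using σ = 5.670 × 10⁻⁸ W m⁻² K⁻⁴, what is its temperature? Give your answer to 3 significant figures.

Area A = 0.0666 m².
P = σAT⁴ ⇒ T = (P/(σA))^(1/4) = (255.7/(5.670×10⁻⁸×0.0666))^(1/4) = 510 K.

T ≈ 510 K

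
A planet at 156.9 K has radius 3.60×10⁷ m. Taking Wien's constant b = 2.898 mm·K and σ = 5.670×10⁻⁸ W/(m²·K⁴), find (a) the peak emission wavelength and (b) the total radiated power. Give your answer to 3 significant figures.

λ_max ≈ 18.5 μm; P ≈ 5.60×10¹⁷ W

(a) λ_max = b/T = 2.898×10⁻³/156.9 = 1.847×10⁻⁵ m = 18.5 μm.
Surface area A = 4πR² = 4π(3.60×10⁷ m)² = 1.62860×10¹⁶ m².
(b) P = σAT⁴ = 5.670×10⁻⁸×1.62860×10¹⁶×(156.9)⁴ = 5.60×10¹⁷ W.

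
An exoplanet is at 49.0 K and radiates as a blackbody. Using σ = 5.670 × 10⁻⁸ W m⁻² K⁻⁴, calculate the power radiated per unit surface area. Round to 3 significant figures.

I ≈ 0.327 W/m²

Stefan–Boltzmann: I = σT⁴ = 5.670×10⁻⁸ × (49.0)⁴ = 0.327 W/m².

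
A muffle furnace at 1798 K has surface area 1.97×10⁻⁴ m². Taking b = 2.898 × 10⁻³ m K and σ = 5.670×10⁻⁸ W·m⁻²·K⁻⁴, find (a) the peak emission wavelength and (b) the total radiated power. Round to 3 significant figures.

λ_max ≈ 1.61 μm; P ≈ 117 W

(a) λ_max = b/T = 2.898×10⁻³/1798 = 1.612×10⁻⁶ m = 1.61 μm.
Area A = 1.97×10⁻⁴ m².
(b) P = σAT⁴ = 5.670×10⁻⁸×1.97×10⁻⁴×(1798)⁴ = 117 W.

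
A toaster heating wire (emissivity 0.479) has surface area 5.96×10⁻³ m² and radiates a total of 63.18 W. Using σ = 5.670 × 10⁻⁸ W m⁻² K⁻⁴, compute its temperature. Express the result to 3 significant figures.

Area A = 5.96×10⁻³ m².
P = εσAT⁴ ⇒ T = (P/(εσA))^(1/4) = (63.18/(0.479×5.670×10⁻⁸×5.96×10⁻³))^(1/4) = 790 K.

T ≈ 790 K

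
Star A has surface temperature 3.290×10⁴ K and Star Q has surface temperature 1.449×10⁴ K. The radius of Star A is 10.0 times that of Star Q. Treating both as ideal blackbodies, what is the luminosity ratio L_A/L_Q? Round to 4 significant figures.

L ∝ R²T⁴, so L_A/L_Q = (R_A/R_Q)²(T_A/T_Q)⁴ = (10.0)² × (3.290×10⁴/1.449×10⁴)⁴ = 100 × 26.5773 = 2658.

L_A/L_Q ≈ 2658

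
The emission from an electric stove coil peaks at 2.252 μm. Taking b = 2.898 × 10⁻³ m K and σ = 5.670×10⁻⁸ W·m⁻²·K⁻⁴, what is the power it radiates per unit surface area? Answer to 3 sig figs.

I ≈ 1.55×10⁵ W/m²

Wien's law: T = b/λ_max = 2.898×10⁻³/2.252×10⁻⁶ = 1286.86 K.
Then I = σT⁴ = 5.670×10⁻⁸×(1286.86)⁴ = 1.55×10⁵ W/m².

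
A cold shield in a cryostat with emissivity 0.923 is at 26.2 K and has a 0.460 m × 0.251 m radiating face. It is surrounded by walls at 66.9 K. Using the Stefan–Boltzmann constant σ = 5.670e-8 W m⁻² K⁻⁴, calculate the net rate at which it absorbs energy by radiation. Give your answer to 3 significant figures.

Net gain ≈ 0.118 W

Area A = 0.460 × 0.251 = 0.11546 m².
Net radiated power P_net = εσA(T⁴ − T₀⁴) = 0.923×5.670×10⁻⁸×0.11546×(26.2⁴ − 66.9⁴).
T⁴ − T₀⁴ = 4.71200×10⁵ − 2.00311×10⁷ = -1.95599×10⁷ K⁴, so P_net = -0.118 W — negative, meaning a net gain of 0.118 W.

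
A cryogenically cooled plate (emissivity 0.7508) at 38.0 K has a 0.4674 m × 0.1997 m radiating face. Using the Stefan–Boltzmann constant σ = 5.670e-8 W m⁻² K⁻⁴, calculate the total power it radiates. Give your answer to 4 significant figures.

Area A = 0.4674 × 0.1997 = 0.0933398 m².
P = εσAT⁴ = 0.7508 × 5.670×10⁻⁸ × 0.0933398 × (38.0)⁴ = 8.285×10⁻³ W.

P ≈ 8.285×10⁻³ W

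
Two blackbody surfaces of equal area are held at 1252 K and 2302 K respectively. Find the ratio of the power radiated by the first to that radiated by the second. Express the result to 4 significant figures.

With equal areas, P₁/P₂ = (T₁/T₂)⁴ = (1252/2302)⁴ = 0.08750.

P₁/P₂ ≈ 0.08750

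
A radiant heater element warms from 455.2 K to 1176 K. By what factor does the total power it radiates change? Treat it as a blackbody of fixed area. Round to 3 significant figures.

P₂/P₁ ≈ 44.5

P ∝ T⁴, so P₂/P₁ = (T₂/T₁)⁴ = (1176/455.2)⁴ = (2.58348)⁴ = 44.5.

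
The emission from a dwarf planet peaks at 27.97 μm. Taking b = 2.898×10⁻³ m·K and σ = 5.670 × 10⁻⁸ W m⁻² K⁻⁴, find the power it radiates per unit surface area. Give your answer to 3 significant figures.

Wien's law: T = b/λ_max = 2.898×10⁻³/2.797×10⁻⁵ = 103.611 K.
Then I = σT⁴ = 5.670×10⁻⁸×(103.611)⁴ = 6.53 W/m².

I ≈ 6.53 W/m²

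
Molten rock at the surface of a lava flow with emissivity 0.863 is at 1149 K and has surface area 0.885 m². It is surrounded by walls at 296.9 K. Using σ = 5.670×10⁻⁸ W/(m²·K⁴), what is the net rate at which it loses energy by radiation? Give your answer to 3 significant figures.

Net loss ≈ 7.51×10⁴ W

Area A = 0.885 m².
Net radiated power P_net = εσA(T⁴ − T₀⁴) = 0.863×5.670×10⁻⁸×0.885×(1149⁴ − 296.9⁴).
T⁴ − T₀⁴ = 1.74293×10¹² − 7.77035×10⁹ = 1.73516×10¹² K⁴, so P_net = 7.51×10⁴ W.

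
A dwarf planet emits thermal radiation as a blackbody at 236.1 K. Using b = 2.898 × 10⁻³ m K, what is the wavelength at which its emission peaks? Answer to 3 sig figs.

λ_max ≈ 12.3 μm

Wien's displacement law: λ_max = b/T = (2.898×10⁻³ m·K)/(236.1 K) = 1.227×10⁻⁵ m.
That is 12.3 μm, in the infrared range.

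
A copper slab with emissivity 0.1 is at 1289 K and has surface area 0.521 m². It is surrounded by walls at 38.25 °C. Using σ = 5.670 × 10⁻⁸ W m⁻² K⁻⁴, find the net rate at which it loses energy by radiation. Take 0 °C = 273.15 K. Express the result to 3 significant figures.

Surroundings: T = 38.25 °C + 273.15 = 311.40 K.
Area A = 0.521 m².
Net radiated power P_net = εσA(T⁴ − T₀⁴) = 0.1×5.670×10⁻⁸×0.521×(1289⁴ − 311.40⁴).
T⁴ − T₀⁴ = 2.76065×10¹² − 9.40317×10⁹ = 2.75125×10¹² K⁴, so P_net = 8.13×10³ W.

Net loss ≈ 8.13×10³ W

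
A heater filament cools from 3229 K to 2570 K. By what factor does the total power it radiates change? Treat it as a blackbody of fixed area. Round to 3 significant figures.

P ∝ T⁴, so P₂/P₁ = (T₂/T₁)⁴ = (2570/3229)⁴ = (0.795912)⁴ = 0.401.

P₂/P₁ ≈ 0.401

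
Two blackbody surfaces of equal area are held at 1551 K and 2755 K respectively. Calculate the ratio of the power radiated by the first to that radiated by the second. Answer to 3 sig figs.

With equal areas, P₁/P₂ = (T₁/T₂)⁴ = (1551/2755)⁴ = 0.100.

P₁/P₂ ≈ 0.100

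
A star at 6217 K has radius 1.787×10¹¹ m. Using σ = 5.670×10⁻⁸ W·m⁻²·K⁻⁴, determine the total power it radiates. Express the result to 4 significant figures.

P ≈ 3.399×10³¹ W

Surface area A = 4πR² = 4π(1.787×10¹¹ m)² = 4.01291×10²³ m².
P = σAT⁴ = 5.670×10⁻⁸ × 4.01291×10²³ × (6217)⁴ = 3.399×10³¹ W.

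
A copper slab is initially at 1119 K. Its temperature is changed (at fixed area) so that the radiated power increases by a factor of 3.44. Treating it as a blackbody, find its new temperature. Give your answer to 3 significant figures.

P ∝ T⁴, so T₂/T₁ = (P₂/P₁)^(1/4) = (3.44)^(1/4) = 1.36188.
T₂ = 1119 × 1.36188 = 1.52×10³ K.

T₂ ≈ 1.52×10³ K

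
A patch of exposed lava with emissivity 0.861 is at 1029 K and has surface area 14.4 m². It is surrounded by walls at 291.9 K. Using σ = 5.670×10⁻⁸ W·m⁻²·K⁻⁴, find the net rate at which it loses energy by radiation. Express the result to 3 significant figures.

Area A = 14.4 m².
Net radiated power P_net = εσA(T⁴ − T₀⁴) = 0.861×5.670×10⁻⁸×14.4×(1029⁴ − 291.9⁴).
T⁴ − T₀⁴ = 1.12114×10¹² − 7.26000×10⁹ = 1.11388×10¹² K⁴, so P_net = 7.83×10⁵ W.

Net loss ≈ 7.83×10⁵ W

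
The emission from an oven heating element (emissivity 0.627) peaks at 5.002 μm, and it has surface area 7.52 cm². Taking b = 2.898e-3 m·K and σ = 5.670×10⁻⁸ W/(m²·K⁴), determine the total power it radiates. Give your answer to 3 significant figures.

P ≈ 3.01 W

Wien's law: T = b/λ_max = 2.898×10⁻³/5.002×10⁻⁶ = 579.368 K.
Area A = 7.52 cm² = 7.52×10⁻⁴ m².
Then P = εσAT⁴ = 0.627×5.670×10⁻⁸×7.52×10⁻⁴×(579.368)⁴ = 3.01 W.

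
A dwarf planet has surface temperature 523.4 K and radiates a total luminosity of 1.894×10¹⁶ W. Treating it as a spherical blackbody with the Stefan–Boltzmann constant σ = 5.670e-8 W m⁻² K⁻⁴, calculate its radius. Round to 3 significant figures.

L = 4πR²σT⁴ ⇒ R = √(L/(4πσT⁴)).
σT⁴ = 4255.18 W/m², so R = √(1.894×10¹⁶/(4π×4255.18)) = 5.95×10⁵ m.

R ≈ 5.95×10⁵ m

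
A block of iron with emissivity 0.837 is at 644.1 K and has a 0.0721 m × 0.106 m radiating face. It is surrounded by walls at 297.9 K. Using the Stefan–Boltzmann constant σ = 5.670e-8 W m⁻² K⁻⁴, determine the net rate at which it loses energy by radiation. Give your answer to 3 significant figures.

Net loss ≈ 59.6 W

Area A = 0.0721 × 0.106 = 7.6426×10⁻³ m².
Net radiated power P_net = εσA(T⁴ − T₀⁴) = 0.837×5.670×10⁻⁸×7.6426×10⁻³×(644.1⁴ − 297.9⁴).
T⁴ − T₀⁴ = 1.72113×10¹¹ − 7.87557×10⁹ = 1.64237×10¹¹ K⁴, so P_net = 59.6 W.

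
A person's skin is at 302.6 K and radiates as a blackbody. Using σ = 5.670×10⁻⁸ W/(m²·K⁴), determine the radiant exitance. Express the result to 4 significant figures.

Stefan–Boltzmann: I = σT⁴ = 5.670×10⁻⁸ × (302.6)⁴ = 475.4 W/m².

I ≈ 475.4 W/m²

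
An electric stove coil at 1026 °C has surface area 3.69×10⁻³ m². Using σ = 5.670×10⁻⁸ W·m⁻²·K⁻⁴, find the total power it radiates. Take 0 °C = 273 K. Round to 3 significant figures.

T = 1026 °C + 273 = 1299 K.
Area A = 3.69×10⁻³ m².
P = σAT⁴ = 5.670×10⁻⁸ × 3.69×10⁻³ × (1299)⁴ = 596 W.

P ≈ 596 W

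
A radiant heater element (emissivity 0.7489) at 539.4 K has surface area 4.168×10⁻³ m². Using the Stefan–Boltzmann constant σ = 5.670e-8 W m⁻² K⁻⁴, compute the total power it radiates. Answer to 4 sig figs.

Area A = 4.168×10⁻³ m².
P = εσAT⁴ = 0.7489 × 5.670×10⁻⁸ × 4.168×10⁻³ × (539.4)⁴ = 14.98 W.

P ≈ 14.98 W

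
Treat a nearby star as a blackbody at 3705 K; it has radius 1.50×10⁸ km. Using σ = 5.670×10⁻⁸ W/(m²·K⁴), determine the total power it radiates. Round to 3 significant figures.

Surface area A = 4πR² = 4π(1.50×10¹¹ m)² = 2.82743×10²³ m².
P = σAT⁴ = 5.670×10⁻⁸ × 2.82743×10²³ × (3705)⁴ = 3.02×10³⁰ W.

P ≈ 3.02×10³⁰ W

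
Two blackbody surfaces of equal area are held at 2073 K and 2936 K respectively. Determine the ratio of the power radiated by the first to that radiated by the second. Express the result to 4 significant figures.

With equal areas, P₁/P₂ = (T₁/T₂)⁴ = (2073/2936)⁴ = 0.2485.

P₁/P₂ ≈ 0.2485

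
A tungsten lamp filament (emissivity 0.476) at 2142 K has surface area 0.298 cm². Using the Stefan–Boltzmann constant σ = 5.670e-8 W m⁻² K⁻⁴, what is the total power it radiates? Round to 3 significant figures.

Area A = 0.298 cm² = 2.98×10⁻⁵ m².
P = εσAT⁴ = 0.476 × 5.670×10⁻⁸ × 2.98×10⁻⁵ × (2142)⁴ = 16.9 W.

P ≈ 16.9 W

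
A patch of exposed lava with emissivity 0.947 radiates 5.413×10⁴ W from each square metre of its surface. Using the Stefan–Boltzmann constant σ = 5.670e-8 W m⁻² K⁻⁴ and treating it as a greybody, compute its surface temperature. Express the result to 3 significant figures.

I = εσT⁴, so T = (I/εσ)^(1/4) = (5.413×10⁴/(0.947×5.670×10⁻⁸))^(1/4) = 1.00×10³ K.

T ≈ 1.00×10³ K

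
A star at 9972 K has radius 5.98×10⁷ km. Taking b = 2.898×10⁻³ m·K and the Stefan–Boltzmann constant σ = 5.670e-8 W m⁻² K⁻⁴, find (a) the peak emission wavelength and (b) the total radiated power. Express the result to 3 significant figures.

λ_max ≈ 291 nm; P ≈ 2.52×10³¹ W

(a) λ_max = b/T = 2.898×10⁻³/9972 = 2.906×10⁻⁷ m = 291 nm.
Surface area A = 4πR² = 4π(5.98×10¹⁰ m)² = 4.49378×10²² m².
(b) P = σAT⁴ = 5.670×10⁻⁸×4.49378×10²²×(9972)⁴ = 2.52×10³¹ W.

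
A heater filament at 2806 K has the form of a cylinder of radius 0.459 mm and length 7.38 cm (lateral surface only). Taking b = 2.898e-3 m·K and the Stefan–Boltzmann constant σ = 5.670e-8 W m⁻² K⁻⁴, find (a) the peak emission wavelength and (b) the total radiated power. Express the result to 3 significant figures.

λ_max ≈ 1.03×10³ nm; P ≈ 748 W

(a) λ_max = b/T = 2.898×10⁻³/2806 = 1.033×10⁻⁶ m = 1.03×10³ nm.
Lateral area A = 2πrL = 2π×4.59×10⁻⁴×0.0738 = 2.12838×10⁻⁴ m².
(b) P = σAT⁴ = 5.670×10⁻⁸×2.12838×10⁻⁴×(2806)⁴ = 748 W.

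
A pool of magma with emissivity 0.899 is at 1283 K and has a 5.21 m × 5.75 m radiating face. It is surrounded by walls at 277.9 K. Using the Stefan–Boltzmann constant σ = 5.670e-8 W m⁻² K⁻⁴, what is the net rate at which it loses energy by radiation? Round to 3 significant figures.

Net loss ≈ 4.13×10⁶ W

Area A = 5.21 × 5.75 = 29.9575 m².
Net radiated power P_net = εσA(T⁴ − T₀⁴) = 0.899×5.670×10⁻⁸×29.9575×(1283⁴ − 277.9⁴).
T⁴ − T₀⁴ = 2.70961×10¹² − 5.96423×10⁹ = 2.70365×10¹² K⁴, so P_net = 4.13×10⁶ W.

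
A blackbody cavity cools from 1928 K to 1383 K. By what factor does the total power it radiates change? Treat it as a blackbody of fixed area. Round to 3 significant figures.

P₂/P₁ ≈ 0.265

P ∝ T⁴, so P₂/P₁ = (T₂/T₁)⁴ = (1383/1928)⁴ = (0.717324)⁴ = 0.265.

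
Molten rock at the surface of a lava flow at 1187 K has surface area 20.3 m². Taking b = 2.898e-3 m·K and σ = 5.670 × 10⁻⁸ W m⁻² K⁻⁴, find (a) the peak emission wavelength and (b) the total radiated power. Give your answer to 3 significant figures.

λ_max ≈ 2.44×10³ nm; P ≈ 2.28×10⁶ W

(a) λ_max = b/T = 2.898×10⁻³/1187 = 2.441×10⁻⁶ m = 2.44×10³ nm.
Area A = 20.3 m².
(b) P = σAT⁴ = 5.670×10⁻⁸×20.3×(1187)⁴ = 2.28×10⁶ W.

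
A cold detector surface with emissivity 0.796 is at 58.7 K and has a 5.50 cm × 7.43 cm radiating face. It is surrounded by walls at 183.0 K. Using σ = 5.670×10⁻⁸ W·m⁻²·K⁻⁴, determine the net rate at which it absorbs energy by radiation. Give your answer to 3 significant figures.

Area A = 0.0550 × 0.0743 = 4.0865×10⁻³ m².
Net radiated power P_net = εσA(T⁴ − T₀⁴) = 0.796×5.670×10⁻⁸×4.0865×10⁻³×(58.7⁴ − 183.0⁴).
T⁴ − T₀⁴ = 1.18728×10⁷ − 1.12151×10⁹ = -1.10964×10⁹ K⁴, so P_net = -0.205 W — negative, meaning a net gain of 0.205 W.

Net gain ≈ 0.205 W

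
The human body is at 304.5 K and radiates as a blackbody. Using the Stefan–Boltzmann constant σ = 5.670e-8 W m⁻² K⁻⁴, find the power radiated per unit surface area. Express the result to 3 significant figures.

Stefan–Boltzmann: I = σT⁴ = 5.670×10⁻⁸ × (304.5)⁴ = 487 W/m².

I ≈ 487 W/m²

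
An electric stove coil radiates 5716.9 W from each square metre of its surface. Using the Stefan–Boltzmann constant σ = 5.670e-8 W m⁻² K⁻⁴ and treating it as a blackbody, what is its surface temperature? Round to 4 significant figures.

T ≈ 563.5 K

I = σT⁴, so T = (I/σ)^(1/4) = (5716.9/(5.670×10⁻⁸))^(1/4) = 563.5 K.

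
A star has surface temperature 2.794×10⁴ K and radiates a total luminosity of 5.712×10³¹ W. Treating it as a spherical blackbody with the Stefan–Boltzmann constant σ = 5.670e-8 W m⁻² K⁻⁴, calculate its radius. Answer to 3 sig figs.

L = 4πR²σT⁴ ⇒ R = √(L/(4πσT⁴)).
σT⁴ = 3.45532×10¹⁰ W/m², so R = √(5.712×10³¹/(4π×3.45532×10¹⁰)) = 1.15×10¹⁰ m.

R ≈ 1.15×10¹⁰ m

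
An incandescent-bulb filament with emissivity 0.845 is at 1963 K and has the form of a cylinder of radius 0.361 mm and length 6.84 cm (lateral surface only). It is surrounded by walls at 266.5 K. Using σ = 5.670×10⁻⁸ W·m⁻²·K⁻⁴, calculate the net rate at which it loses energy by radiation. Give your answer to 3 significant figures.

Net loss ≈ 110 W

Lateral area A = 2πrL = 2π×3.61×10⁻⁴×0.0684 = 1.55147×10⁻⁴ m².
Net radiated power P_net = εσA(T⁴ − T₀⁴) = 0.845×5.670×10⁻⁸×1.55147×10⁻⁴×(1963⁴ − 266.5⁴).
T⁴ − T₀⁴ = 1.48485×10¹³ − 5.04416×10⁹ = 1.48435×10¹³ K⁴, so P_net = 110 W.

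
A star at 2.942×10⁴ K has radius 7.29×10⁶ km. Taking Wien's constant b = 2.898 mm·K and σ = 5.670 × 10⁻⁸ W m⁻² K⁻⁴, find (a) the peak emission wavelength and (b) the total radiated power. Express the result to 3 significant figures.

(a) λ_max = b/T = 2.898×10⁻³/2.942×10⁴ = 9.850×10⁻⁸ m = 98.5 nm.
Surface area A = 4πR² = 4π(7.29×10⁹ m)² = 6.67828×10²⁰ m².
(b) P = σAT⁴ = 5.670×10⁻⁸×6.67828×10²⁰×(2.942×10⁴)⁴ = 2.84×10³¹ W.

λ_max ≈ 98.5 nm; P ≈ 2.84×10³¹ W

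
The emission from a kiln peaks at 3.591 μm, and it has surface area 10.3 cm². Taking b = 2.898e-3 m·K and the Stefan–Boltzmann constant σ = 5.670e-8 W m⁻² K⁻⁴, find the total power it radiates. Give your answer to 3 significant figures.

P ≈ 24.8 W

Wien's law: T = b/λ_max = 2.898×10⁻³/3.591×10⁻⁶ = 807.018 K.
Area A = 10.3 cm² = 1.03×10⁻³ m².
Then P = σAT⁴ = 5.670×10⁻⁸×1.03×10⁻³×(807.018)⁴ = 24.8 W.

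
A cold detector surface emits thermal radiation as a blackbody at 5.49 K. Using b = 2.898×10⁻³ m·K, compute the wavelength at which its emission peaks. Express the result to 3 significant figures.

λ_max ≈ 0.528 mm

Wien's displacement law: λ_max = b/T = (2.898×10⁻³ m·K)/(5.49 K) = 5.279×10⁻⁴ m.
That is 0.528 mm, in the infrared range.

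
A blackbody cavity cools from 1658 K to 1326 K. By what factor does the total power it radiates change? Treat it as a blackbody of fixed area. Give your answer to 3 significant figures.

P₂/P₁ ≈ 0.409

P ∝ T⁴, so P₂/P₁ = (T₂/T₁)⁴ = (1326/1658)⁴ = (0.799759)⁴ = 0.409.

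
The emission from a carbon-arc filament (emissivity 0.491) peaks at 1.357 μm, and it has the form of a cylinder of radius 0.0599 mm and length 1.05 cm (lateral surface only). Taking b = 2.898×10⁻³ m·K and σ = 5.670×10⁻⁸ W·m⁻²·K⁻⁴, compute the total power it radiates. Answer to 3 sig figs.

P ≈ 2.29 W

Wien's law: T = b/λ_max = 2.898×10⁻³/1.357×10⁻⁶ = 2135.59 K.
Lateral area A = 2πrL = 2π×5.99×10⁻⁵×0.0105 = 3.95181×10⁻⁶ m².
Then P = εσAT⁴ = 0.491×5.670×10⁻⁸×3.95181×10⁻⁶×(2135.59)⁴ = 2.29 W.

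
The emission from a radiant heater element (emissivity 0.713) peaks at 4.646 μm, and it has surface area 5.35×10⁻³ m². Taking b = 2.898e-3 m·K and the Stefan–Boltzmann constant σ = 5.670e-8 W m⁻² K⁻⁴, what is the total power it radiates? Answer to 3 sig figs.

Wien's law: T = b/λ_max = 2.898×10⁻³/4.646×10⁻⁶ = 623.762 K.
Area A = 5.35×10⁻³ m².
Then P = εσAT⁴ = 0.713×5.670×10⁻⁸×5.35×10⁻³×(623.762)⁴ = 32.7 W.

P ≈ 32.7 W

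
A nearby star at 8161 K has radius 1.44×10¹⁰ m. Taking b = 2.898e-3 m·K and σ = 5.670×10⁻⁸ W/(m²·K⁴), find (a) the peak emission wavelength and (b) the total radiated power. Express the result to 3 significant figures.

λ_max ≈ 0.355 μm; P ≈ 6.55×10²⁹ W

(a) λ_max = b/T = 2.898×10⁻³/8161 = 3.551×10⁻⁷ m = 0.355 μm.
Surface area A = 4πR² = 4π(1.44×10¹⁰ m)² = 2.60576×10²¹ m².
(b) P = σAT⁴ = 5.670×10⁻⁸×2.60576×10²¹×(8161)⁴ = 6.55×10²⁹ W.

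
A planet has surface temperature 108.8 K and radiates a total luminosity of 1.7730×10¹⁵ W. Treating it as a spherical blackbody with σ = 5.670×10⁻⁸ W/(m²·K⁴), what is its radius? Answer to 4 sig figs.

R ≈ 4.214×10⁶ m

L = 4πR²σT⁴ ⇒ R = √(L/(4πσT⁴)).
σT⁴ = 7.94509 W/m², so R = √(1.7730×10¹⁵/(4π×7.94509)) = 4.214×10⁶ m.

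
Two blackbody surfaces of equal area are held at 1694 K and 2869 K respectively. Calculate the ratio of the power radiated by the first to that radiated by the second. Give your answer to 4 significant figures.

P₁/P₂ ≈ 0.1215

With equal areas, P₁/P₂ = (T₁/T₂)⁴ = (1694/2869)⁴ = 0.1215.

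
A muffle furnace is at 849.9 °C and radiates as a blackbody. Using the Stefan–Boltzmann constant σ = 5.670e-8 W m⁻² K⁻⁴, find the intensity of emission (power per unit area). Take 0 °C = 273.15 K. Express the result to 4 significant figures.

T = 849.9 °C + 273.15 = 1123.05 K.
Stefan–Boltzmann: I = σT⁴ = 5.670×10⁻⁸ × (1123.05)⁴ = 9.019×10⁴ W/m².

I ≈ 9.019×10⁴ W/m²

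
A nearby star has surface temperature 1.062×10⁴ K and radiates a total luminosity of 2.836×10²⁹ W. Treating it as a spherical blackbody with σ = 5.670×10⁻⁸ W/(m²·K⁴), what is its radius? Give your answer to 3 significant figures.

L = 4πR²σT⁴ ⇒ R = √(L/(4πσT⁴)).
σT⁴ = 7.21242×10⁸ W/m², so R = √(2.836×10²⁹/(4π×7.21242×10⁸)) = 5.59×10⁹ m.

R ≈ 5.59×10⁹ m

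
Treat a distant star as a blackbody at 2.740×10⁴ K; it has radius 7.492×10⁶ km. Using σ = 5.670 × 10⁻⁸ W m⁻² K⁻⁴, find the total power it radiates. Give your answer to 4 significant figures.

P ≈ 2.254×10³¹ W

Surface area A = 4πR² = 4π(7.492×10⁹ m)² = 7.05351×10²⁰ m².
P = σAT⁴ = 5.670×10⁻⁸ × 7.05351×10²⁰ × (2.740×10⁴)⁴ = 2.254×10³¹ W.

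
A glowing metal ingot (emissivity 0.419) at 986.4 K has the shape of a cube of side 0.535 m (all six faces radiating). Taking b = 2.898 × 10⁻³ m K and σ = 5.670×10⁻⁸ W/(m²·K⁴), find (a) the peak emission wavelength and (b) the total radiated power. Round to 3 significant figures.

(a) λ_max = b/T = 2.898×10⁻³/986.4 = 2.938×10⁻⁶ m = 2.94 μm.
Area A = 6s² = 6×(0.535 m)² = 1.71735 m².
(b) P = εσAT⁴ = 0.419×5.670×10⁻⁸×1.71735×(986.4)⁴ = 3.86×10⁴ W.

λ_max ≈ 2.94 μm; P ≈ 3.86×10⁴ W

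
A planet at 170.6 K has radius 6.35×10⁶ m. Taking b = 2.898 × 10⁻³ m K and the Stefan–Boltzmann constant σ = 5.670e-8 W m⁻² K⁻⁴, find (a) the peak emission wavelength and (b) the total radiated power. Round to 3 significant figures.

(a) λ_max = b/T = 2.898×10⁻³/170.6 = 1.699×10⁻⁵ m = 17.0 μm.
Surface area A = 4πR² = 4π(6.35×10⁶ m)² = 5.06707×10¹⁴ m².
(b) P = σAT⁴ = 5.670×10⁻⁸×5.06707×10¹⁴×(170.6)⁴ = 2.43×10¹⁶ W.

λ_max ≈ 17.0 μm; P ≈ 2.43×10¹⁶ W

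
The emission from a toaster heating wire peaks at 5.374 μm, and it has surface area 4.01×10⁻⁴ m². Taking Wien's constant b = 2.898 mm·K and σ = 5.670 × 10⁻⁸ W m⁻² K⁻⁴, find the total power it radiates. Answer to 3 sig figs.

Wien's law: T = b/λ_max = 2.898×10⁻³/5.374×10⁻⁶ = 539.263 K.
Area A = 4.01×10⁻⁴ m².
Then P = σAT⁴ = 5.670×10⁻⁸×4.01×10⁻⁴×(539.263)⁴ = 1.92 W.

P ≈ 1.92 W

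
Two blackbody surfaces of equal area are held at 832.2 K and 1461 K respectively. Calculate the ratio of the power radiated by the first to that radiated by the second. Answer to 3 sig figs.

P₁/P₂ ≈ 0.105

With equal areas, P₁/P₂ = (T₁/T₂)⁴ = (832.2/1461)⁴ = 0.105.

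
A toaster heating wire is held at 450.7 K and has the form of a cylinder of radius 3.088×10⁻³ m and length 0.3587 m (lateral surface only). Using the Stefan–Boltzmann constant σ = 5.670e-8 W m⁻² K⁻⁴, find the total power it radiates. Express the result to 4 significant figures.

Lateral area A = 2πrL = 2π×3.088×10⁻³×0.3587 = 6.95967×10⁻³ m².
P = σAT⁴ = 5.670×10⁻⁸ × 6.95967×10⁻³ × (450.7)⁴ = 16.28 W.

P ≈ 16.28 W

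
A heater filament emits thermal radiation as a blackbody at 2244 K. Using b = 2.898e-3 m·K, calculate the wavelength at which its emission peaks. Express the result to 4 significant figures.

λ_max ≈ 1.291 μm

Wien's displacement law: λ_max = b/T = (2.898×10⁻³ m·K)/(2244 K) = 1.2914×10⁻⁶ m.
That is 1.291 μm, in the infrared range.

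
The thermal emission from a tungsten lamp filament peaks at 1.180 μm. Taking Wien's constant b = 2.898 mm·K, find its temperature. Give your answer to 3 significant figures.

T ≈ 2.46×10³ K

Wien's law gives T = b/λ_max = (2.898×10⁻³ m·K)/(1.180×10⁻⁶ m) = 2.46×10³ K.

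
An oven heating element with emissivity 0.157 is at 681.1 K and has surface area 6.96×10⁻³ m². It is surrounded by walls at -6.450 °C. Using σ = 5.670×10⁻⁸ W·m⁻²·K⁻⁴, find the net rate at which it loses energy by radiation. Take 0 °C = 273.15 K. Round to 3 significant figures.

Net loss ≈ 13.0 W

Surroundings: T = -6.450 °C + 273.15 = 266.700 K.
Area A = 6.96×10⁻³ m².
Net radiated power P_net = εσA(T⁴ − T₀⁴) = 0.157×5.670×10⁻⁸×6.96×10⁻³×(681.1⁴ − 266.700⁴).
T⁴ − T₀⁴ = 2.15201×10¹¹ − 5.05932×10⁹ = 2.10142×10¹¹ K⁴, so P_net = 13.0 W.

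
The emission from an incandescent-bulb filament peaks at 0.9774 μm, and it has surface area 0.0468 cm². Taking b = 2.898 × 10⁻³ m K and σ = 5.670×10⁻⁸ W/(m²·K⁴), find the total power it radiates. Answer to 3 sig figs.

P ≈ 20.5 W

Wien's law: T = b/λ_max = 2.898×10⁻³/9.774×10⁻⁷ = 2965.01 K.
Area A = 0.0468 cm² = 4.68×10⁻⁶ m².
Then P = σAT⁴ = 5.670×10⁻⁸×4.68×10⁻⁶×(2965.01)⁴ = 20.5 W.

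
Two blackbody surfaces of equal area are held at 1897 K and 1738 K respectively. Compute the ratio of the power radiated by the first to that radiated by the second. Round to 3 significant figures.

P₁/P₂ ≈ 1.42

With equal areas, P₁/P₂ = (T₁/T₂)⁴ = (1897/1738)⁴ = 1.42.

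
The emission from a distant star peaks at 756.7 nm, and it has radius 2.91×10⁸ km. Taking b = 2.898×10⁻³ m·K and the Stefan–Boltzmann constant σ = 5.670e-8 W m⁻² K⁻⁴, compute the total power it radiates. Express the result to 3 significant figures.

Wien's law: T = b/λ_max = 2.898×10⁻³/7.567×10⁻⁷ = 3829.79 K.
Surface area A = 4πR² = 4π(2.91×10¹¹ m)² = 1.06413×10²⁴ m².
Then P = σAT⁴ = 5.670×10⁻⁸×1.06413×10²⁴×(3829.79)⁴ = 1.30×10³¹ W.

P ≈ 1.30×10³¹ W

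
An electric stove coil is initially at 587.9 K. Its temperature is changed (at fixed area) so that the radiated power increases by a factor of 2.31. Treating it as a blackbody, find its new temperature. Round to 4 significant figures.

P ∝ T⁴, so T₂/T₁ = (P₂/P₁)^(1/4) = (2.31)^(1/4) = 1.23283.
T₂ = 587.9 × 1.23283 = 724.8 K.

T₂ ≈ 724.8 K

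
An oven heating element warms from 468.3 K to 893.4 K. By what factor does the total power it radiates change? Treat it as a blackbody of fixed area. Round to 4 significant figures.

P ∝ T⁴, so P₂/P₁ = (T₂/T₁)⁴ = (893.4/468.3)⁴ = (1.90775)⁴ = 13.25.

P₂/P₁ ≈ 13.25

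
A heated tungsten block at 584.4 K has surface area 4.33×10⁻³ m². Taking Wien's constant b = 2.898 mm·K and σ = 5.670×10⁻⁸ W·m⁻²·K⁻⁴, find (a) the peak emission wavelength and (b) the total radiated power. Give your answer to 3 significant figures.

(a) λ_max = b/T = 2.898×10⁻³/584.4 = 4.959×10⁻⁶ m = 4.96 μm.
Area A = 4.33×10⁻³ m².
(b) P = σAT⁴ = 5.670×10⁻⁸×4.33×10⁻³×(584.4)⁴ = 28.6 W.

λ_max ≈ 4.96 μm; P ≈ 28.6 W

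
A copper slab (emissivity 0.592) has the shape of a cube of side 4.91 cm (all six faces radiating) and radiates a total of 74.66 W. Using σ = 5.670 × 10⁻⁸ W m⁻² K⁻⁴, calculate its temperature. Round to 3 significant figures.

T ≈ 626 K

Area A = 6s² = 6×(0.0491 m)² = 0.0144649 m².
P = εσAT⁴ ⇒ T = (P/(εσA))^(1/4) = (74.66/(0.592×5.670×10⁻⁸×0.0144649))^(1/4) = 626 K.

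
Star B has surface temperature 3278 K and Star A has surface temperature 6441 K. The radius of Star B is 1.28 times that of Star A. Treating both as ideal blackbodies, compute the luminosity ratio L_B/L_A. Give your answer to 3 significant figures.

L ∝ R²T⁴, so L_B/L_A = (R_B/R_A)²(T_B/T_A)⁴ = (1.28)² × (3278/6441)⁴ = 1.6384 × 0.0670846 = 0.110.

L_B/L_A ≈ 0.110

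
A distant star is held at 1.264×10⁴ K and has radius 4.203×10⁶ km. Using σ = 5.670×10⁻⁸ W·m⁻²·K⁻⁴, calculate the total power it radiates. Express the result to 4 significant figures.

Surface area A = 4πR² = 4π(4.203×10⁹ m)² = 2.21988×10²⁰ m².
P = σAT⁴ = 5.670×10⁻⁸ × 2.21988×10²⁰ × (1.264×10⁴)⁴ = 3.213×10²⁹ W.

P ≈ 3.213×10²⁹ W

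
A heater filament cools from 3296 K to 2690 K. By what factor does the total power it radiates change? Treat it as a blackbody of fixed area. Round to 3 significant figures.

P ∝ T⁴, so P₂/P₁ = (T₂/T₁)⁴ = (2690/3296)⁴ = (0.816141)⁴ = 0.444.

P₂/P₁ ≈ 0.444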